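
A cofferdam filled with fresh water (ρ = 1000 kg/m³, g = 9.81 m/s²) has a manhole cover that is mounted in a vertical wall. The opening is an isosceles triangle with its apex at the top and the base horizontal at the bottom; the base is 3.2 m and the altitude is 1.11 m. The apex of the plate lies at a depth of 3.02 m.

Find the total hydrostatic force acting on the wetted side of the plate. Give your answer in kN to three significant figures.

F ≈ 65.5 kN

γ = ρg = 1000 × 9.81 = 9810 N/m³ = 9.81 kN/m³.
With the apex up, the centroid sits 2h/3 = 2 × 1.11/3 = 0.74 m below the apex, so the centroid depth is h_c = 3.02 + 0.74 = 3.76 m.
A = ½ × 3.2 × 1.11 = 1.776 m².
Resultant F = γ·h_c·A = 9.81 × 3.76 × 1.776 = 65.5088 kN.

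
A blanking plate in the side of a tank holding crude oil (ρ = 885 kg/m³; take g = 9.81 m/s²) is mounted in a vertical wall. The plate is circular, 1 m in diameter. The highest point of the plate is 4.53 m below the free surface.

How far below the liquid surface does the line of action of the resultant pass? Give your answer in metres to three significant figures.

h_p = 5.04 m

γ = ρg = 885 × 9.81 / 1000 = 8.68185 kN/m³.
The centroid is at the centre, 0.5 m below the top of the plate, so the centroid depth is h_c = 4.53 + 0.5 = 5.03 m.
A = π(0.5)² = 0.785398 m².
Resultant F = γ·h_c·A = 8.68185 × 5.03 × 0.785398 = 34.2981 kN.
I_c = πr⁴/4 = π × 0.5⁴/4 = 0.0490874 m⁴.
Centre of pressure: y_p = y_c + I_c/(y_c·A) = 5.03 + 0.0490874/(5.03 × 0.785398) = 5.03 + 0.0124255 = 5.04243 m along the plane.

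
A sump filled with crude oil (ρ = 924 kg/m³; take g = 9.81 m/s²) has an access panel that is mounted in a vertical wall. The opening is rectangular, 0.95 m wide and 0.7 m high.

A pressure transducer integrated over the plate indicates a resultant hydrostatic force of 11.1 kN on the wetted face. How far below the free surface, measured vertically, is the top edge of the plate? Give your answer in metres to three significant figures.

d_top ≈ 1.49 m

γ = ρg = 924 × 9.81 / 1000 = 9.06444 kN/m³.
A = 0.95 × 0.7 = 0.665 m².
From F = γ·h_c·A, the centroid depth is h_c = 11.1/(9.06444 × 0.665) = 1.84145 m.
The centroid lies 0.7/2 = 0.35 m below the top edge, so the top edge sits at h_top = 1.84145 − 0.35 = 1.49145 m below the surface.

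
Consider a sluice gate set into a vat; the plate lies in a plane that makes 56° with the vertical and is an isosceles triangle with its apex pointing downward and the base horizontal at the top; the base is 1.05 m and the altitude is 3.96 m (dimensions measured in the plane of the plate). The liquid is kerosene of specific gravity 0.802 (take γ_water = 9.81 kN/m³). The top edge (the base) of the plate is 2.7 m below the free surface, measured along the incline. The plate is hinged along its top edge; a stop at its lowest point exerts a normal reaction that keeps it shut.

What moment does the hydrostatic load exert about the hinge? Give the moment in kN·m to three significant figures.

M ≈ 56.5 kN·m

γ = 0.802 × 9.81 = 7.86762 kN/m³.
The plate makes 56° with the vertical, i.e. θ = 90° − 56° = 34° to the horizontal. Measuring y along the incline from the free-surface line, vertical depth h = y·sinθ with sinθ = 0.559193.
With the apex down, the centroid sits h/3 = 3.96/3 = 1.32 m below the base (the top edge), so y_c = 2.7 + 1.32 = 4.02 m and h_c = 4.02 × 0.559193 = 2.24796 m.
A = ½ × 1.05 × 3.96 = 2.079 m².
Resultant F = γ·h_c·A = 7.86762 × 2.24796 × 2.079 = 36.7694 kN.
I_c = b·h³/36 = 1.05 × 3.96³/36 = 1.81122 m⁴.
Centre of pressure: y_p = y_c + I_c/(y_c·A) = 4.02 + 1.81122/(4.02 × 2.079) = 4.02 + 0.216716 = 4.23672 m along the plane.
The resultant acts 1.32 + 0.216716 = 1.53672 m (along the plate) below the hinge at the top edge, so the moment about the hinge is M = F × 1.53672 = 36.7694 × 1.53672 = 56.5043 kN·m.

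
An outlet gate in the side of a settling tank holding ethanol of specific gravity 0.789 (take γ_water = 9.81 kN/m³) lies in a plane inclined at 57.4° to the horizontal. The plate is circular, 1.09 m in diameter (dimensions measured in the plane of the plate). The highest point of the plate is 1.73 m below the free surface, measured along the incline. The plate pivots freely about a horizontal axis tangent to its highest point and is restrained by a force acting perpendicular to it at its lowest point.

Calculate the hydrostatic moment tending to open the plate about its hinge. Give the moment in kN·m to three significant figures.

γ = 0.789 × 9.81 = 7.74009 kN/m³.
Let θ = 57.4° be the plate's angle to the horizontal; measure y along the incline from where the plane meets the free surface. Vertical depth h = y·sinθ with sinθ = 0.842452.
The centroid is at the centre, 0.545 m below the top of the plate, so y_c = 1.73 + 0.545 = 2.275 m and h_c = 2.275 × 0.842452 = 1.91658 m.
A = π(0.545)² = 0.933132 m².
Resultant F = γ·h_c·A = 7.74009 × 1.91658 × 0.933132 = 13.8425 kN.
I_c = πr⁴/4 = π × 0.545⁴/4 = 0.0692909 m⁴.
Centre of pressure: y_p = y_c + I_c/(y_c·A) = 2.275 + 0.0692909/(2.275 × 0.933132) = 2.275 + 0.0326401 = 2.30764 m along the plane.
The resultant acts 0.545 + 0.0326401 = 0.57764 m (along the plate) below the hinge at the top edge, so the moment about the hinge is M = F × 0.57764 = 13.8425 × 0.57764 = 7.99598 kN·m.

M ≈ 8.00 kN·m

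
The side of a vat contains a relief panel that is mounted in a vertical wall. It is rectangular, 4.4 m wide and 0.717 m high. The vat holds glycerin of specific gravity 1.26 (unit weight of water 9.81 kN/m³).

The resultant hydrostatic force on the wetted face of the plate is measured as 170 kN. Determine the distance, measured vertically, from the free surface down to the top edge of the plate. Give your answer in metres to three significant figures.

γ = 1.26 × 9.81 = 12.3606 kN/m³.
A = 4.4 × 0.717 = 3.1548 m².
From F = γ·h_c·A, the centroid depth is h_c = 170/(12.3606 × 3.1548) = 4.35951 m.
The centroid lies 0.717/2 = 0.3585 m below the top edge, so the top edge sits at h_top = 4.35951 − 0.3585 = 4.00101 m below the surface.

d_top ≈ 4.00 m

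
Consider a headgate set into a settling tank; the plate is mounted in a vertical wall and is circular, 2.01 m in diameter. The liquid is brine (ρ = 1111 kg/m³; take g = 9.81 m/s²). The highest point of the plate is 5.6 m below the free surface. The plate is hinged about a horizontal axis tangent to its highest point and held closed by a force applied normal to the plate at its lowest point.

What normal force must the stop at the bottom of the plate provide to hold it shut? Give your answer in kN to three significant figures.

P ≈ 119 kN

γ = ρg = 1111 × 9.81 / 1000 = 10.89891 kN/m³.
The centroid is at the centre, 1.005 m below the top of the plate, so the centroid depth is h_c = 5.6 + 1.005 = 6.605 m.
A = π(1.005)² = 3.17309 m².
Resultant F = γ·h_c·A = 10.89891 × 6.605 × 3.17309 = 228.422 kN.
I_c = πr⁴/4 = π × 1.005⁴/4 = 0.801224 m⁴.
Centre of pressure: y_p = y_c + I_c/(y_c·A) = 6.605 + 0.801224/(6.605 × 3.17309) = 6.605 + 0.0382295 = 6.64323 m along the plane.
The resultant acts 1.005 + 0.0382295 = 1.04323 m (along the plate) below the hinge at the top edge, so the moment about the hinge is M = F × 1.04323 = 228.422 × 1.04323 = 238.297 kN·m.
A normal force at the bottom, 2.01 m from the hinge, must supply this moment: P = 238.297/2.01 = 118.556 kN.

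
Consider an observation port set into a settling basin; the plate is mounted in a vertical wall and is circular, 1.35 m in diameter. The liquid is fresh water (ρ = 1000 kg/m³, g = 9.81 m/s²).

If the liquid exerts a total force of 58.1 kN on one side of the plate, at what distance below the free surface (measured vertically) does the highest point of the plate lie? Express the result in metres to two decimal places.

d_top ≈ 3.46 m

γ = ρg = 1000 × 9.81 = 9810 N/m³ = 9.81 kN/m³.
A = π(0.675)² = 1.43139 m².
From F = γ·h_c·A, the centroid depth is h_c = 58.1/(9.81 × 1.43139) = 4.13761 m.
The centroid is at the centre, 0.675 m below the top of the plate, so the highest point sits at h_top = 4.13761 − 0.675 = 3.46261 m below the surface.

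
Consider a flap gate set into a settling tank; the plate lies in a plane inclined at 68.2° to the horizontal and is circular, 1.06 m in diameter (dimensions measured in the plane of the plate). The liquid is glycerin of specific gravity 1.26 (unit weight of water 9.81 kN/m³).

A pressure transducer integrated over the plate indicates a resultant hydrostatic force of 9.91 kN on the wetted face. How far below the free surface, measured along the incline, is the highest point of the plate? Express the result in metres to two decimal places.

y_top ≈ 0.45 m

γ = 1.26 × 9.81 = 12.3606 kN/m³.
A = π(0.53)² = 0.882473 m².
From F = γ·h_c·A, the centroid depth is h_c = 9.91/(12.3606 × 0.882473) = 0.908516 m.
Let θ = 68.2° be the plate's angle to the horizontal; measure y along the incline from where the plane meets the free surface. Vertical depth h = y·sinθ with sinθ = 0.928486.
Along the incline, y_c = h_c/sinθ = 0.908516/0.928486 = 0.978492 m.
The centroid is at the centre, 0.53 m below the top of the plate, so the highest point sits at y_top = 0.978492 − 0.53 = 0.448492 m along the incline.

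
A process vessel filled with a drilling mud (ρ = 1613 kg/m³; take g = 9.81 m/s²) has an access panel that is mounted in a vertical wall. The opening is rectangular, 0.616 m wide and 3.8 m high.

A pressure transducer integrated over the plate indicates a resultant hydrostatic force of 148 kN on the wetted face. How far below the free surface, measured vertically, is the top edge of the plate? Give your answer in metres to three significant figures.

d_top ≈ 2.10 m

γ = ρg = 1613 × 9.81 / 1000 = 15.82353 kN/m³.
A = 0.616 × 3.8 = 2.3408 m².
From F = γ·h_c·A, the centroid depth is h_c = 148/(15.82353 × 2.3408) = 3.99571 m.
The centroid lies 3.8/2 = 1.9 m below the top edge, so the top edge sits at h_top = 3.99571 − 1.9 = 2.09571 m below the surface.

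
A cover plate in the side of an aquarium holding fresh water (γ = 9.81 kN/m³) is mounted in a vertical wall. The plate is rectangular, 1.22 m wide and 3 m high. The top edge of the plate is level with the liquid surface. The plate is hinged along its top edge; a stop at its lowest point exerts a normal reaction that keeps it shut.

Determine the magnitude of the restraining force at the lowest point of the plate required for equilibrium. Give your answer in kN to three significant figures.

γ = 9.81 kN/m³.
The centroid lies 3/2 = 1.5 m below the top edge, so the centroid depth is h_c = 1.5 m.
A = 1.22 × 3 = 3.66 m².
Resultant F = γ·h_c·A = 9.81 × 1.5 × 3.66 = 53.8569 kN.
I_c = b·h³/12 = 1.22 × 3³/12 = 2.745 m⁴.
Centre of pressure: y_p = y_c + I_c/(y_c·A) = 1.5 + 2.745/(1.5 × 3.66) = 1.5 + 0.5 = 2 m along the plane.
The resultant acts 1.5 + 0.5 = 2 m (along the plate) below the hinge at the top edge, so the moment about the hinge is M = F × 2 = 53.8569 × 2 = 107.714 kN·m.
A normal force at the bottom, 3 m from the hinge, must supply this moment: P = 107.714/3 = 35.9047 kN.

P ≈ 35.9 kN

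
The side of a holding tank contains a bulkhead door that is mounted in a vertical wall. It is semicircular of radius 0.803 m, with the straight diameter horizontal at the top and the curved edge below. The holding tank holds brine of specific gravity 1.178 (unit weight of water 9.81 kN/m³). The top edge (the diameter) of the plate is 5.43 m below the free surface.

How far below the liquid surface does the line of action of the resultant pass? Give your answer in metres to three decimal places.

γ = 1.178 × 9.81 = 11.55618 kN/m³.
The centroid of a semicircle lies 4r/(3π) = 0.340804 m from the diameter, here below the top edge, so the centroid depth is h_c = 5.43 + 0.340804 = 5.7708 m.
A = πr²/2 = π × 0.803²/2 = 1.01286 m².
Resultant F = γ·h_c·A = 11.55618 × 5.7708 × 1.01286 = 67.546 kN.
I_c = (π/8 − 8/(9π))·r⁴ = 0.109757 × 0.803⁴ = 0.0456346 m⁴.
Centre of pressure: y_p = y_c + I_c/(y_c·A) = 5.7708 + 0.0456346/(5.7708 × 1.01286) = 5.7708 + 0.00780744 = 5.77861 m along the plane.

h_p = 5.779 m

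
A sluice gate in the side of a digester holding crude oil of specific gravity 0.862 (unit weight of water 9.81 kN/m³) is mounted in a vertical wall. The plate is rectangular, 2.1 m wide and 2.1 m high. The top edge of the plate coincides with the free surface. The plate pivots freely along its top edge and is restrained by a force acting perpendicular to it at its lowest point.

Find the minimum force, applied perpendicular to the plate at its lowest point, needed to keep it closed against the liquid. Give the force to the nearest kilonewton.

P ≈ 26 kN

γ = 0.862 × 9.81 = 8.45622 kN/m³.
The centroid lies 2.1/2 = 1.05 m below the top edge, so the centroid depth is h_c = 1.05 m.
A = 2.1 × 2.1 = 4.41 m².
Resultant F = γ·h_c·A = 8.45622 × 1.05 × 4.41 = 39.1565 kN.
I_c = b·h³/12 = 2.1 × 2.1³/12 = 1.62068 m⁴.
Centre of pressure: y_p = y_c + I_c/(y_c·A) = 1.05 + 1.62068/(1.05 × 4.41) = 1.05 + 0.350001 = 1.4 m along the plane.
The resultant acts 1.05 + 0.350001 = 1.4 m (along the plate) below the hinge at the top edge, so the moment about the hinge is M = F × 1.4 = 39.1565 × 1.4 = 54.8191 kN·m.
A normal force at the bottom, 2.1 m from the hinge, must supply this moment: P = 54.8191/2.1 = 26.1043 kN.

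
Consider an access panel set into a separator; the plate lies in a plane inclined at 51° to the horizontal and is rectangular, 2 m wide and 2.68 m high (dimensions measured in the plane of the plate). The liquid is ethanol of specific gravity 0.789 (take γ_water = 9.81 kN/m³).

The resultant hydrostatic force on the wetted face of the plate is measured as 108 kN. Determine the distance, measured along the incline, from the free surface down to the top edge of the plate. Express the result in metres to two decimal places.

γ = 0.789 × 9.81 = 7.74009 kN/m³.
A = 2 × 2.68 = 5.36 m².
From F = γ·h_c·A, the centroid depth is h_c = 108/(7.74009 × 5.36) = 2.60323 m.
Let θ = 51° be the plate's angle to the horizontal; measure y along the incline from where the plane meets the free surface. Vertical depth h = y·sinθ with sinθ = 0.777146.
Along the incline, y_c = h_c/sinθ = 2.60323/0.777146 = 3.34973 m.
The centroid lies 2.68/2 = 1.34 m below the top edge, so the top edge sits at y_top = 3.34973 − 1.34 = 2.00973 m along the incline.

y_top ≈ 2.01 m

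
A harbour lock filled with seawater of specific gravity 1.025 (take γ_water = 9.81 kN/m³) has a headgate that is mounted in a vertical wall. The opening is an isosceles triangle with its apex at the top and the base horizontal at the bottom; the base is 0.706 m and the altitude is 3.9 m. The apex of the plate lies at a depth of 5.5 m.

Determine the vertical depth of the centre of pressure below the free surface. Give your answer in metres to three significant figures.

γ = 1.025 × 9.81 = 10.05525 kN/m³.
With the apex up, the centroid sits 2h/3 = 2 × 3.9/3 = 2.6 m below the apex, so the centroid depth is h_c = 5.5 + 2.6 = 8.1 m.
A = ½ × 0.706 × 3.9 = 1.3767 m².
Resultant F = γ·h_c·A = 10.05525 × 8.1 × 1.3767 = 112.129 kN.
I_c = b·h³/36 = 0.706 × 3.9³/36 = 1.16331 m⁴.
Centre of pressure: y_p = y_c + I_c/(y_c·A) = 8.1 + 1.16331/(8.1 × 1.3767) = 8.1 + 0.104321 = 8.20432 m along the plane.

h_p = 8.20 m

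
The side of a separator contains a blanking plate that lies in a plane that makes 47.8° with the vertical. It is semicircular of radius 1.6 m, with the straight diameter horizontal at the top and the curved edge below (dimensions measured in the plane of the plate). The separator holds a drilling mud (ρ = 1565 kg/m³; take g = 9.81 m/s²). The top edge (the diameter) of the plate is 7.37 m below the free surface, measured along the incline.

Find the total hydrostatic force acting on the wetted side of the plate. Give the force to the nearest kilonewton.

F ≈ 334 kN

γ = ρg = 1565 × 9.81 / 1000 = 15.35265 kN/m³.
The plate makes 47.8° with the vertical, i.e. θ = 90° − 47.8° = 42.2° to the horizontal. Measuring y along the incline from the free-surface line, vertical depth h = y·sinθ with sinθ = 0.671721.
The centroid of a semicircle lies 4r/(3π) = 0.679061 m from the diameter, here below the top edge, so y_c = 7.37 + 0.679061 = 8.04906 m and h_c = 8.04906 × 0.671721 = 5.40672 m.
A = πr²/2 = π × 1.6²/2 = 4.02124 m².
Resultant F = γ·h_c·A = 15.35265 × 5.40672 × 4.02124 = 333.793 kN.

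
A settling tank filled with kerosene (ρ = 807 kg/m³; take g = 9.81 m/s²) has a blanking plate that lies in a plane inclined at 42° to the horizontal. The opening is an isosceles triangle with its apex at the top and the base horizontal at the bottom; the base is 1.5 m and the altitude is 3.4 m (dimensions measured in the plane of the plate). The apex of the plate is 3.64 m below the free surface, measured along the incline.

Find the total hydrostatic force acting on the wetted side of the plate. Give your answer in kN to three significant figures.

F ≈ 79.8 kN

γ = ρg = 807 × 9.81 / 1000 = 7.91667 kN/m³.
Let θ = 42° be the plate's angle to the horizontal; measure y along the incline from where the plane meets the free surface. Vertical depth h = y·sinθ with sinθ = 0.669131.
With the apex up, the centroid sits 2h/3 = 2 × 3.4/3 = 2.26667 m below the apex, so y_c = 3.64 + 2.26667 = 5.90667 m and h_c = 5.90667 × 0.669131 = 3.95234 m.
A = ½ × 1.5 × 3.4 = 2.55 m².
Resultant F = γ·h_c·A = 7.91667 × 3.95234 × 2.55 = 79.7879 kN.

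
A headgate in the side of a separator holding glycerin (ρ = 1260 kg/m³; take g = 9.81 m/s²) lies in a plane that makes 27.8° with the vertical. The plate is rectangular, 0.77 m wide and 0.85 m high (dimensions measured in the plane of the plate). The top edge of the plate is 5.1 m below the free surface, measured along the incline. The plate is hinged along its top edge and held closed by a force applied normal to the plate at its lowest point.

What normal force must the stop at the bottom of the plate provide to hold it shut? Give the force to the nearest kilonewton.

P ≈ 20 kN

γ = ρg = 1260 × 9.81 / 1000 = 12.3606 kN/m³.
The plate makes 27.8° with the vertical, i.e. θ = 90° − 27.8° = 62.2° to the horizontal. Measuring y along the incline from the free-surface line, vertical depth h = y·sinθ with sinθ = 0.884581.
The centroid lies 0.85/2 = 0.425 m below the top edge, so y_c = 5.1 + 0.425 = 5.525 m and h_c = 5.525 × 0.884581 = 4.88731 m.
A = 0.77 × 0.85 = 0.6545 m².
Resultant F = γ·h_c·A = 12.3606 × 4.88731 × 0.6545 = 39.5384 kN.
I_c = b·h³/12 = 0.77 × 0.85³/12 = 0.0394064 m⁴.
Centre of pressure: y_p = y_c + I_c/(y_c·A) = 5.525 + 0.0394064/(5.525 × 0.6545) = 5.525 + 0.0108974 = 5.5359 m along the plane.
The resultant acts 0.425 + 0.0108974 = 0.435897 m (along the plate) below the hinge at the top edge, so the moment about the hinge is M = F × 0.435897 = 39.5384 × 0.435897 = 17.2347 kN·m.
A normal force at the bottom, 0.85 m from the hinge, must supply this moment: P = 17.2347/0.85 = 20.2761 kN.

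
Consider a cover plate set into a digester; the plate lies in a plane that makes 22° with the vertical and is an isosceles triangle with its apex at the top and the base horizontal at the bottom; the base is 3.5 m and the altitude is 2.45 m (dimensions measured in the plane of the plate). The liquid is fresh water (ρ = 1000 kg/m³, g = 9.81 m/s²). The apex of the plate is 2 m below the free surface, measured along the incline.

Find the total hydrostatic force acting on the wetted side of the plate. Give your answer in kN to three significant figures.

γ = ρg = 1000 × 9.81 = 9810 N/m³ = 9.81 kN/m³.
The plate makes 22° with the vertical, i.e. θ = 90° − 22° = 68° to the horizontal. Measuring y along the incline from the free-surface line, vertical depth h = y·sinθ with sinθ = 0.927184.
With the apex up, the centroid sits 2h/3 = 2 × 2.45/3 = 1.63333 m below the apex, so y_c = 2 + 1.63333 = 3.63333 m and h_c = 3.63333 × 0.927184 = 3.36877 m.
A = ½ × 3.5 × 2.45 = 4.2875 m².
Resultant F = γ·h_c·A = 9.81 × 3.36877 × 4.2875 = 141.692 kN.

F ≈ 142 kN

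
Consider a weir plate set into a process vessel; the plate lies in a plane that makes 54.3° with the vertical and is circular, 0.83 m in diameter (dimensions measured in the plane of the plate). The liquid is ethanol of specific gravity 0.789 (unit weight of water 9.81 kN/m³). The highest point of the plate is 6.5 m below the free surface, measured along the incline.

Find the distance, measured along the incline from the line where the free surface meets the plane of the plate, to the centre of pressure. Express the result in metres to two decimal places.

y_p = 6.92 m

γ = 0.789 × 9.81 = 7.74009 kN/m³.
The plate makes 54.3° with the vertical, i.e. θ = 90° − 54.3° = 35.7° to the horizontal. Measuring y along the incline from the free-surface line, vertical depth h = y·sinθ with sinθ = 0.583541.
The centroid is at the centre, 0.415 m below the top of the plate, so y_c = 6.5 + 0.415 = 6.915 m and h_c = 6.915 × 0.583541 = 4.03519 m.
A = π(0.415)² = 0.541061 m².
Resultant F = γ·h_c·A = 7.74009 × 4.03519 × 0.541061 = 16.8988 kN.
I_c = πr⁴/4 = π × 0.415⁴/4 = 0.023296 m⁴.
Centre of pressure: y_p = y_c + I_c/(y_c·A) = 6.915 + 0.023296/(6.915 × 0.541061) = 6.915 + 0.00622648 = 6.92123 m along the plane.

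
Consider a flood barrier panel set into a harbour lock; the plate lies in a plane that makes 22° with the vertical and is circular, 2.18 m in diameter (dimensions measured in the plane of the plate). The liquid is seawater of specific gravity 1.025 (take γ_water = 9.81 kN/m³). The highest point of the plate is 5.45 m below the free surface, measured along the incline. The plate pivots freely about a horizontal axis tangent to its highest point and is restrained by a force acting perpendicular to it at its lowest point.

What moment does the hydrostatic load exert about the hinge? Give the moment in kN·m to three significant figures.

γ = 1.025 × 9.81 = 10.05525 kN/m³.
The plate makes 22° with the vertical, i.e. θ = 90° − 22° = 68° to the horizontal. Measuring y along the incline from the free-surface line, vertical depth h = y·sinθ with sinθ = 0.927184.
The centroid is at the centre, 1.09 m below the top of the plate, so y_c = 5.45 + 1.09 = 6.54 m and h_c = 6.54 × 0.927184 = 6.06378 m.
A = π(1.09)² = 3.73253 m².
Resultant F = γ·h_c·A = 10.05525 × 6.06378 × 3.73253 = 227.583 kN.
I_c = πr⁴/4 = π × 1.09⁴/4 = 1.10865 m⁴.
Centre of pressure: y_p = y_c + I_c/(y_c·A) = 6.54 + 1.10865/(6.54 × 3.73253) = 6.54 + 0.0454165 = 6.58542 m along the plane.
The resultant acts 1.09 + 0.0454165 = 1.13542 m (along the plate) below the hinge at the top edge, so the moment about the hinge is M = F × 1.13542 = 227.583 × 1.13542 = 258.402 kN·m.

M ≈ 258 kN·m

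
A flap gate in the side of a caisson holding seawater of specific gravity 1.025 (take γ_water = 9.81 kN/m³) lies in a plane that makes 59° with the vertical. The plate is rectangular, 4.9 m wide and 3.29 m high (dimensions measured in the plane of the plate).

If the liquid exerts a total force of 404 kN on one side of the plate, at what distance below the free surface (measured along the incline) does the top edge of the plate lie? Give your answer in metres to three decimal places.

y_top ≈ 3.194 m

γ = 1.025 × 9.81 = 10.05525 kN/m³.
A = 4.9 × 3.29 = 16.121 m².
From F = γ·h_c·A, the centroid depth is h_c = 404/(10.05525 × 16.121) = 2.49228 m.
The plate makes 59° with the vertical, i.e. θ = 90° − 59° = 31° to the horizontal. Measuring y along the incline from the free-surface line, vertical depth h = y·sinθ with sinθ = 0.515038.
Along the incline, y_c = h_c/sinθ = 2.49228/0.515038 = 4.83902 m.
The centroid lies 3.29/2 = 1.645 m below the top edge, so the top edge sits at y_top = 4.83902 − 1.645 = 3.19402 m along the incline.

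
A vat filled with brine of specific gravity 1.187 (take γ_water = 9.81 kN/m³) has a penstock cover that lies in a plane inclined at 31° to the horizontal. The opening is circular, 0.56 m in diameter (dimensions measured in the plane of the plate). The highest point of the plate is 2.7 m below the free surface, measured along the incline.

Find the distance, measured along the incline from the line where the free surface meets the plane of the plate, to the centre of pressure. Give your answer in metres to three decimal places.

γ = 1.187 × 9.81 = 11.64447 kN/m³.
Let θ = 31° be the plate's angle to the horizontal; measure y along the incline from where the plane meets the free surface. Vertical depth h = y·sinθ with sinθ = 0.515038.
The centroid is at the centre, 0.28 m below the top of the plate, so y_c = 2.7 + 0.28 = 2.98 m and h_c = 2.98 × 0.515038 = 1.53481 m.
A = π(0.28)² = 0.246301 m².
Resultant F = γ·h_c·A = 11.64447 × 1.53481 × 0.246301 = 4.4019 kN.
I_c = πr⁴/4 = π × 0.28⁴/4 = 0.0048275 m⁴.
Centre of pressure: y_p = y_c + I_c/(y_c·A) = 2.98 + 0.0048275/(2.98 × 0.246301) = 2.98 + 0.00657718 = 2.98658 m along the plane.

y_p = 2.987 m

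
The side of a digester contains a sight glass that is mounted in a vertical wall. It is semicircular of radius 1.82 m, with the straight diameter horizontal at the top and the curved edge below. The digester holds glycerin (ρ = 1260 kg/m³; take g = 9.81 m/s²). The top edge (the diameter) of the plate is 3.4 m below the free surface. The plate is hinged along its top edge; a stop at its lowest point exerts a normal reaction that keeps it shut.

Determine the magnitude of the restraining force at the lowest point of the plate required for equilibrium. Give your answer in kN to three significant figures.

P ≈ 122 kN

γ = ρg = 1260 × 9.81 / 1000 = 12.3606 kN/m³.
The centroid of a semicircle lies 4r/(3π) = 0.772432 m from the diameter, here below the top edge, so the centroid depth is h_c = 3.4 + 0.772432 = 4.17243 m.
A = πr²/2 = π × 1.82²/2 = 5.20311 m².
Resultant F = γ·h_c·A = 12.3606 × 4.17243 × 5.20311 = 268.344 kN.
I_c = (π/8 − 8/(9π))·r⁴ = 0.109757 × 1.82⁴ = 1.20425 m⁴.
Centre of pressure: y_p = y_c + I_c/(y_c·A) = 4.17243 + 1.20425/(4.17243 × 5.20311) = 4.17243 + 0.0554708 = 4.2279 m along the plane.
The resultant acts 0.772432 + 0.0554708 = 0.827903 m (along the plate) below the hinge at the top edge, so the moment about the hinge is M = F × 0.827903 = 268.344 × 0.827903 = 222.163 kN·m.
A normal force at the bottom, 1.82 m from the hinge, must supply this moment: P = 222.163/1.82 = 122.068 kN.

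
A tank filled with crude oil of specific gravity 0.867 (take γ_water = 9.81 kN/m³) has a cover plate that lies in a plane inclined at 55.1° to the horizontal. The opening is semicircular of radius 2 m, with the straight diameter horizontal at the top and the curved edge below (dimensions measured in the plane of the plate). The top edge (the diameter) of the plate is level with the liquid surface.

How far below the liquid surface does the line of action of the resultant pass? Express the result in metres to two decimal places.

γ = 0.867 × 9.81 = 8.50527 kN/m³.
Let θ = 55.1° be the plate's angle to the horizontal; measure y along the incline from where the plane meets the free surface. Vertical depth h = y·sinθ with sinθ = 0.820152.
The centroid of a semicircle lies 4r/(3π) = 0.848826 m from the diameter, here below the top edge, so y_c = 0.848826 m and h_c = 0.848826 × 0.820152 = 0.696166 m.
A = πr²/2 = π × 2²/2 = 6.28319 m².
Resultant F = γ·h_c·A = 8.50527 × 0.696166 × 6.28319 = 37.2033 kN.
I_c = (π/8 − 8/(9π))·r⁴ = 0.109757 × 2⁴ = 1.75611 m⁴.
Centre of pressure: y_p = y_c + I_c/(y_c·A) = 0.848826 + 1.75611/(0.848826 × 6.28319) = 0.848826 + 0.329271 = 1.1781 m along the plane.
Vertically, h_p = y_p·sinθ = 1.1781 × 0.820152 = 0.966221 m.

h_p = 0.97 m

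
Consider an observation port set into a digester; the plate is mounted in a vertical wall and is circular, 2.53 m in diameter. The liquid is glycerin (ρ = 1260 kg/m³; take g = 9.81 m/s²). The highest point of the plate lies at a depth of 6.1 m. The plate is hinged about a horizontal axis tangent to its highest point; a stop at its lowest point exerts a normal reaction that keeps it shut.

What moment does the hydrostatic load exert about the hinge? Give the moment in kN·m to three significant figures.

M ≈ 604 kN·m

γ = ρg = 1260 × 9.81 / 1000 = 12.3606 kN/m³.
The centroid is at the centre, 1.265 m below the top of the plate, so the centroid depth is h_c = 6.1 + 1.265 = 7.365 m.
A = π(1.265)² = 5.02726 m².
Resultant F = γ·h_c·A = 12.3606 × 7.365 × 5.02726 = 457.661 kN.
I_c = πr⁴/4 = π × 1.265⁴/4 = 2.01118 m⁴.
Centre of pressure: y_p = y_c + I_c/(y_c·A) = 7.365 + 2.01118/(7.365 × 5.02726) = 7.365 + 0.0543184 = 7.41932 m along the plane.
The resultant acts 1.265 + 0.0543184 = 1.31932 m (along the plate) below the hinge at the top edge, so the moment about the hinge is M = F × 1.31932 = 457.661 × 1.31932 = 603.801 kN·m.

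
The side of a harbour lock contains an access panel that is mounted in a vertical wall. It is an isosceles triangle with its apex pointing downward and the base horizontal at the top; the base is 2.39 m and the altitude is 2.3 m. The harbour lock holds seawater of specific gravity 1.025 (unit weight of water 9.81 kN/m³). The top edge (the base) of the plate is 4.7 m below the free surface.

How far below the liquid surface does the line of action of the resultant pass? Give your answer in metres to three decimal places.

γ = 1.025 × 9.81 = 10.05525 kN/m³.
With the apex down, the centroid sits h/3 = 2.3/3 = 0.766667 m below the base (the top edge), so the centroid depth is h_c = 4.7 + 0.766667 = 5.46667 m.
A = ½ × 2.39 × 2.3 = 2.7485 m².
Resultant F = γ·h_c·A = 10.05525 × 5.46667 × 2.7485 = 151.082 kN.
I_c = b·h³/36 = 2.39 × 2.3³/36 = 0.807754 m⁴.
Centre of pressure: y_p = y_c + I_c/(y_c·A) = 5.46667 + 0.807754/(5.46667 × 2.7485) = 5.46667 + 0.0537602 = 5.52043 m along the plane.

h_p = 5.520 m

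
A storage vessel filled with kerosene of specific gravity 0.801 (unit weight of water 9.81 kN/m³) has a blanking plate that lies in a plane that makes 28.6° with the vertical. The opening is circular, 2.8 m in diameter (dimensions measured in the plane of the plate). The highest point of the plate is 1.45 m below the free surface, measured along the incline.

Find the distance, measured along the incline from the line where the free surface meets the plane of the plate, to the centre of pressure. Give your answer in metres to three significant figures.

y_p = 3.02 m

γ = 0.801 × 9.81 = 7.85781 kN/m³.
The plate makes 28.6° with the vertical, i.e. θ = 90° − 28.6° = 61.4° to the horizontal. Measuring y along the incline from the free-surface line, vertical depth h = y·sinθ with sinθ = 0.877983.
The centroid is at the centre, 1.4 m below the top of the plate, so y_c = 1.45 + 1.4 = 2.85 m and h_c = 2.85 × 0.877983 = 2.50225 m.
A = π(1.4)² = 6.15752 m².
Resultant F = γ·h_c·A = 7.85781 × 2.50225 × 6.15752 = 121.07 kN.
I_c = πr⁴/4 = π × 1.4⁴/4 = 3.01719 m⁴.
Centre of pressure: y_p = y_c + I_c/(y_c·A) = 2.85 + 3.01719/(2.85 × 6.15752) = 2.85 + 0.17193 = 3.02193 m along the plane.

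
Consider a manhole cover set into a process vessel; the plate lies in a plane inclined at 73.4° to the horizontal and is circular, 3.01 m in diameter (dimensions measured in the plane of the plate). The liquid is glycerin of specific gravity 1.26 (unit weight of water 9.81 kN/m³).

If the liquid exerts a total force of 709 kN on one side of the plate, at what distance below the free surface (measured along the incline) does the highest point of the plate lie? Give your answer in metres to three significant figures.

γ = 1.26 × 9.81 = 12.3606 kN/m³.
A = π(1.505)² = 7.11579 m².
From F = γ·h_c·A, the centroid depth is h_c = 709/(12.3606 × 7.11579) = 8.0609 m.
Let θ = 73.4° be the plate's angle to the horizontal; measure y along the incline from where the plane meets the free surface. Vertical depth h = y·sinθ with sinθ = 0.958323.
Along the incline, y_c = h_c/sinθ = 8.0609/0.958323 = 8.41146 m.
The centroid is at the centre, 1.505 m below the top of the plate, so the highest point sits at y_top = 8.41146 − 1.505 = 6.90646 m along the incline.

y_top ≈ 6.91 m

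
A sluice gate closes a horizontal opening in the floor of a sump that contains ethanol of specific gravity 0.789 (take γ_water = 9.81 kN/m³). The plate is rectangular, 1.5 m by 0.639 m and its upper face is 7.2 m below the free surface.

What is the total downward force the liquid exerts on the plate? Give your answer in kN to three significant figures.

γ = 0.789 × 9.81 = 7.74009 kN/m³.
The plate is horizontal, so pressure is uniform at p = γ·h = 7.74009 × 7.2 = 55.7286 kN/m².
A = 1.5 × 0.639 = 0.9585 m².
F = p·A = 55.7286 × 0.9585 = 53.4159 kN.

F ≈ 53.4 kN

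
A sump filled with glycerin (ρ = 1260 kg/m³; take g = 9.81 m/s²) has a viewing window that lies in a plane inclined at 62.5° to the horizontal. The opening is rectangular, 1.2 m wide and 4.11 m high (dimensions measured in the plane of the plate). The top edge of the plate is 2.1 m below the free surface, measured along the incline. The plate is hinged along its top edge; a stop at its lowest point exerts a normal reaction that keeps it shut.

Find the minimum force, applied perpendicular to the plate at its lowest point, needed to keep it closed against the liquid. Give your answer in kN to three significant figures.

P ≈ 131 kN

γ = ρg = 1260 × 9.81 / 1000 = 12.3606 kN/m³.
Let θ = 62.5° be the plate's angle to the horizontal; measure y along the incline from where the plane meets the free surface. Vertical depth h = y·sinθ with sinθ = 0.887011.
The centroid lies 4.11/2 = 2.055 m below the top edge, so y_c = 2.1 + 2.055 = 4.155 m and h_c = 4.155 × 0.887011 = 3.68553 m.
A = 1.2 × 4.11 = 4.932 m².
Resultant F = γ·h_c·A = 12.3606 × 3.68553 × 4.932 = 224.679 kN.
I_c = b·h³/12 = 1.2 × 4.11³/12 = 6.94265 m⁴.
Centre of pressure: y_p = y_c + I_c/(y_c·A) = 4.155 + 6.94265/(4.155 × 4.932) = 4.155 + 0.33879 = 4.49379 m along the plane.
The resultant acts 2.055 + 0.33879 = 2.39379 m (along the plate) below the hinge at the top edge, so the moment about the hinge is M = F × 2.39379 = 224.679 × 2.39379 = 537.834 kN·m.
A normal force at the bottom, 4.11 m from the hinge, must supply this moment: P = 537.834/4.11 = 130.86 kN.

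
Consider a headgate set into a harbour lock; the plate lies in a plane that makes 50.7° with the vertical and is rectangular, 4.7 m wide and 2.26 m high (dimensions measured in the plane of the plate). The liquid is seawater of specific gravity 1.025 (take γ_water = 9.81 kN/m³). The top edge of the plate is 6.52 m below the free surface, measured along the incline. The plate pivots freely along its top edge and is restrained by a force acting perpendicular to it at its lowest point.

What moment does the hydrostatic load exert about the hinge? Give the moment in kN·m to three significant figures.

γ = 1.025 × 9.81 = 10.05525 kN/m³.
The plate makes 50.7° with the vertical, i.e. θ = 90° − 50.7° = 39.3° to the horizontal. Measuring y along the incline from the free-surface line, vertical depth h = y·sinθ with sinθ = 0.633381.
The centroid lies 2.26/2 = 1.13 m below the top edge, so y_c = 6.52 + 1.13 = 7.65 m and h_c = 7.65 × 0.633381 = 4.84536 m.
A = 4.7 × 2.26 = 10.622 m².
Resultant F = γ·h_c·A = 10.05525 × 4.84536 × 10.622 = 517.518 kN.
I_c = b·h³/12 = 4.7 × 2.26³/12 = 4.52108 m⁴.
Centre of pressure: y_p = y_c + I_c/(y_c·A) = 7.65 + 4.52108/(7.65 × 10.622) = 7.65 + 0.0556384 = 7.70564 m along the plane.
The resultant acts 1.13 + 0.0556384 = 1.18564 m (along the plate) below the hinge at the top edge, so the moment about the hinge is M = F × 1.18564 = 517.518 × 1.18564 = 613.59 kN·m.

M ≈ 614 kN·m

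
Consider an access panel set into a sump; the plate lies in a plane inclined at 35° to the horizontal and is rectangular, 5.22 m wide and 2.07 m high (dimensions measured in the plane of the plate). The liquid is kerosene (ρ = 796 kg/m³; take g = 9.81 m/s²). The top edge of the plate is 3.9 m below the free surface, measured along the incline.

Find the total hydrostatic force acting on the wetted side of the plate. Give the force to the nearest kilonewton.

γ = ρg = 796 × 9.81 / 1000 = 7.80876 kN/m³.
Let θ = 35° be the plate's angle to the horizontal; measure y along the incline from where the plane meets the free surface. Vertical depth h = y·sinθ with sinθ = 0.573576.
The centroid lies 2.07/2 = 1.035 m below the top edge, so y_c = 3.9 + 1.035 = 4.935 m and h_c = 4.935 × 0.573576 = 2.8306 m.
A = 5.22 × 2.07 = 10.8054 m².
Resultant F = γ·h_c·A = 7.80876 × 2.8306 × 10.8054 = 238.837 kN.

F ≈ 239 kN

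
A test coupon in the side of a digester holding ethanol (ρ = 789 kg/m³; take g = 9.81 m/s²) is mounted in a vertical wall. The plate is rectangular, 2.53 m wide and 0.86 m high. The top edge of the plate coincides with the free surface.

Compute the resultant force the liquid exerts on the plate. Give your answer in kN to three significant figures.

F ≈ 7.24 kN

γ = ρg = 789 × 9.81 / 1000 = 7.74009 kN/m³.
The centroid lies 0.86/2 = 0.43 m below the top edge, so the centroid depth is h_c = 0.43 m.
A = 2.53 × 0.86 = 2.1758 m².
Resultant F = γ·h_c·A = 7.74009 × 0.43 × 2.1758 = 7.24158 kN.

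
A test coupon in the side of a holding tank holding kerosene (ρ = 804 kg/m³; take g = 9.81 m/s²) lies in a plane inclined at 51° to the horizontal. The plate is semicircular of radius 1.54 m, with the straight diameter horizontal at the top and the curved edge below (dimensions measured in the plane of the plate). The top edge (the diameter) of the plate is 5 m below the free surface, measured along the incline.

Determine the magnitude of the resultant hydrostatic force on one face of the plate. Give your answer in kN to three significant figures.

F ≈ 129 kN

γ = ρg = 804 × 9.81 / 1000 = 7.88724 kN/m³.
Let θ = 51° be the plate's angle to the horizontal; measure y along the incline from where the plane meets the free surface. Vertical depth h = y·sinθ with sinθ = 0.777146.
The centroid of a semicircle lies 4r/(3π) = 0.653596 m from the diameter, here below the top edge, so y_c = 5 + 0.653596 = 5.6536 m and h_c = 5.6536 × 0.777146 = 4.39367 m.
A = πr²/2 = π × 1.54²/2 = 3.7253 m².
Resultant F = γ·h_c·A = 7.88724 × 4.39367 × 3.7253 = 129.096 kN.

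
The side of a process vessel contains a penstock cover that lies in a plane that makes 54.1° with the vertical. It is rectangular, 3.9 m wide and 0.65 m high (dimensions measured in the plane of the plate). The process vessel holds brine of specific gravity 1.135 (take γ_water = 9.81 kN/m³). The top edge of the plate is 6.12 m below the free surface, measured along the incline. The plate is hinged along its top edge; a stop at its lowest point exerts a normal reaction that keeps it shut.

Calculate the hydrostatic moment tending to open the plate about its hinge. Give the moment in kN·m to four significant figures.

M ≈ 35.25 kN·m

γ = 1.135 × 9.81 = 11.13435 kN/m³.
The plate makes 54.1° with the vertical, i.e. θ = 90° − 54.1° = 35.9° to the horizontal. Measuring y along the incline from the free-surface line, vertical depth h = y·sinθ with sinθ = 0.586372.
The centroid lies 0.65/2 = 0.325 m below the top edge, so y_c = 6.12 + 0.325 = 6.445 m and h_c = 6.445 × 0.586372 = 3.77917 m.
A = 3.9 × 0.65 = 2.535 m².
Resultant F = γ·h_c·A = 11.13435 × 3.77917 × 2.535 = 106.669 kN.
I_c = b·h³/12 = 3.9 × 0.65³/12 = 0.0892531 m⁴.
Centre of pressure: y_p = y_c + I_c/(y_c·A) = 6.445 + 0.0892531/(6.445 × 2.535) = 6.445 + 0.00546289 = 6.45046 m along the plane.
The resultant acts 0.325 + 0.00546289 = 0.330463 m (along the plate) below the hinge at the top edge, so the moment about the hinge is M = F × 0.330463 = 106.669 × 0.330463 = 35.2502 kN·m.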